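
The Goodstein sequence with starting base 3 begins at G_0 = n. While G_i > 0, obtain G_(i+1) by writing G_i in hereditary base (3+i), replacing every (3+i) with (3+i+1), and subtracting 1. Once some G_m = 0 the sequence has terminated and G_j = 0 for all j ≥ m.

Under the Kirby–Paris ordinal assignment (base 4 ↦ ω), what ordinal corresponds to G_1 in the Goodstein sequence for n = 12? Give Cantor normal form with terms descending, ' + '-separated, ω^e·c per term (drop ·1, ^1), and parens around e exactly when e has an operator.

G_0 = 12. HB_3(12) = 3^2 + 3. Bump = 20. G_1 = 19.
G_1 = 19. HB_4(19) = 4^2 + 3. Bump = 28. G_2 = 27.

ω^2 + 3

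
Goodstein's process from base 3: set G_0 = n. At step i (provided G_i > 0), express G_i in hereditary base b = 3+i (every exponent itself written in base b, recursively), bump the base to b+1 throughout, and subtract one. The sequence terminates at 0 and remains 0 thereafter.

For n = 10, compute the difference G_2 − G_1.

8

G_0 = 10. HB_3(10) = 3^2 + 1. Bump = 17. G_1 = 16.
G_1 = 16. HB_4(16) = 4^2. Bump = 25. G_2 = 24.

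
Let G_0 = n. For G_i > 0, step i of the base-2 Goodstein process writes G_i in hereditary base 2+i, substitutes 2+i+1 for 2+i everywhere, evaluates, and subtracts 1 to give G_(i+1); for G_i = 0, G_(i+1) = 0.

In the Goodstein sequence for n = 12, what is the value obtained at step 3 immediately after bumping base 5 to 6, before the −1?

i=0: 12 = 2^(2 + 1) + 2^2 (b=2); 2→3: 3^(3 + 1) + 3^3 = 108; 108−1 = 107
i=1: 107 = 3^(3 + 1) + 2·3^2 + 2·3 + 2 (b=3); 3→4: 4^(4 + 1) + 2·4^2 + 2·4 + 2 = 1066; 1066−1 = 1065
i=2: 1065 = 4^(4 + 1) + 2·4^2 + 2·4 + 1 (b=4); 4→5: 5^(5 + 1) + 2·5^2 + 2·5 + 1 = 15686; 15686−1 = 15685
i=3: 15685 = 5^(5 + 1) + 2·5^2 + 2·5 (b=5); 5→6: 6^(6 + 1) + 2·6^2 + 2·6 = 280020; 280020−1 = 280019

280020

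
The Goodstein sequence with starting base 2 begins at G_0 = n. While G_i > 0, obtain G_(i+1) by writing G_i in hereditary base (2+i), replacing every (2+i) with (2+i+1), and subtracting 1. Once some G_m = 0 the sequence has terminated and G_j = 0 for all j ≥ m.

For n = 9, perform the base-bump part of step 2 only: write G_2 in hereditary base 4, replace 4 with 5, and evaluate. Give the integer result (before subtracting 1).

9843

G_0 = 9. HB_2(9) = 2^(2 + 1) + 1. Bump = 82. G_1 = 81.
G_1 = 81. HB_3(81) = 3^(3 + 1). Bump = 1024. G_2 = 1023.
G_2 = 1023. HB_4(1023) = 3·4^4 + 3·4^3 + 3·4^2 + 3·4 + 3. Bump = 9843. G_3 = 9842.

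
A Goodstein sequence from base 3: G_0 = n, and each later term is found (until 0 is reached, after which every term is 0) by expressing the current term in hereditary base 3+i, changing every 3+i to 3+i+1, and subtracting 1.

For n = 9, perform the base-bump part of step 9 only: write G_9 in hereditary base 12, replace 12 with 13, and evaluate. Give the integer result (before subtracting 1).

(0) 9|_3 = 3^2 ↦ 4^2|_4 = 16 ⇒ 15
(1) 15|_4 = 3·4 + 3 ↦ 3·5 + 3|_5 = 18 ⇒ 17
(2) 17|_5 = 3·5 + 2 ↦ 3·6 + 2|_6 = 20 ⇒ 19
(3) 19|_6 = 3·6 + 1 ↦ 3·7 + 1|_7 = 22 ⇒ 21
(4) 21|_7 = 3·7 ↦ 3·8|_8 = 24 ⇒ 23
(5) 23|_8 = 2·8 + 7 ↦ 2·9 + 7|_9 = 25 ⇒ 24
(6) 24|_9 = 2·9 + 6 ↦ 2·10 + 6|_10 = 26 ⇒ 25
(7) 25|_10 = 2·10 + 5 ↦ 2·11 + 5|_11 = 27 ⇒ 26
(8) 26|_11 = 2·11 + 4 ↦ 2·12 + 4|_12 = 28 ⇒ 27

29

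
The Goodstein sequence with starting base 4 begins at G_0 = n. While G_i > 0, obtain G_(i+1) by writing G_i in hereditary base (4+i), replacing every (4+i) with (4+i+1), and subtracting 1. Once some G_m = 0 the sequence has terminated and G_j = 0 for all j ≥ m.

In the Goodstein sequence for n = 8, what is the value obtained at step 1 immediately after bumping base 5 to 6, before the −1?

10

G_0 = 8. HB_4(8) = 2·4. Bump = 10. G_1 = 9.
G_1 = 9. HB_5(9) = 5 + 4. Bump = 10. G_2 = 9.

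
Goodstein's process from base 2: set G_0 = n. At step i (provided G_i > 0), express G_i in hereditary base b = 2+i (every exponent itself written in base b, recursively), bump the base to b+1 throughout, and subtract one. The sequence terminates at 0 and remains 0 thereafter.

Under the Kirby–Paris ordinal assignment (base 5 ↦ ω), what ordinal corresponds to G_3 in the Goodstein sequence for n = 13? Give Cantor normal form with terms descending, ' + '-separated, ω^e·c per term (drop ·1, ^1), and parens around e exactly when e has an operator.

ω^(ω + 1) + ω^3·3 + ω^2·3 + ω·3 + 2

G_0 = 13. HB_2(13) = 2^(2 + 1) + 2^2 + 1. Bump = 109. G_1 = 108.
G_1 = 108. HB_3(108) = 3^(3 + 1) + 3^3. Bump = 1280. G_2 = 1279.
G_2 = 1279. HB_4(1279) = 4^(4 + 1) + 3·4^3 + 3·4^2 + 3·4 + 3. Bump = 16093. G_3 = 16092.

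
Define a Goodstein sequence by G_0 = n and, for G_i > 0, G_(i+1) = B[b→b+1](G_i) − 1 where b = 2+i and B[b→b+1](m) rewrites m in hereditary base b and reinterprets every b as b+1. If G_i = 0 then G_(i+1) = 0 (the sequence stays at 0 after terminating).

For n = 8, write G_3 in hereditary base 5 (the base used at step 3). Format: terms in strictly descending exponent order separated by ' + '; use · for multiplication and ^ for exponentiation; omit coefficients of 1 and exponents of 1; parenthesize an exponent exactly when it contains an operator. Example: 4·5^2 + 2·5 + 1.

2·5^5 + 2·5^2 + 2·5

G_0=8  [base 2] 2^(2 + 1)  →[2↦3]→  3^(3 + 1) = 81  −1 ⇒ G_1=80
G_1=80  [base 3] 2·3^3 + 2·3^2 + 2·3 + 2  →[3↦4]→  2·4^4 + 2·4^2 + 2·4 + 2 = 554  −1 ⇒ G_2=553
G_2=553  [base 4] 2·4^4 + 2·4^2 + 2·4 + 1  →[4↦5]→  2·5^5 + 2·5^2 + 2·5 + 1 = 6311  −1 ⇒ G_3=6310
G_3=6310  [base 5] 2·5^5 + 2·5^2 + 2·5  →[5↦6]→  2·6^6 + 2·6^2 + 2·6 = 93396  −1 ⇒ G_4=93395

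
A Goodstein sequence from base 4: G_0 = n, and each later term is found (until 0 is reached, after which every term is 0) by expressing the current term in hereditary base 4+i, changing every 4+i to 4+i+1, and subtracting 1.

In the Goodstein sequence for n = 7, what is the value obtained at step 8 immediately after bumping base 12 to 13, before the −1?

3

G_0 = 7. HB_4(7) = 4 + 3. Bump = 8. G_1 = 7.
G_1 = 7. HB_5(7) = 5 + 2. Bump = 8. G_2 = 7.
G_2 = 7. HB_6(7) = 6 + 1. Bump = 8. G_3 = 7.
G_3 = 7. HB_7(7) = 7. Bump = 8. G_4 = 7.
G_4 = 7. HB_8(7) = 7. Bump = 7. G_5 = 6.
G_5 = 6. HB_9(6) = 6. Bump = 6. G_6 = 5.
G_6 = 5. HB_10(5) = 5. Bump = 5. G_7 = 4.
G_7 = 4. HB_11(4) = 4. Bump = 4. G_8 = 3.
G_8 = 3. HB_12(3) = 3. Bump = 3. G_9 = 2.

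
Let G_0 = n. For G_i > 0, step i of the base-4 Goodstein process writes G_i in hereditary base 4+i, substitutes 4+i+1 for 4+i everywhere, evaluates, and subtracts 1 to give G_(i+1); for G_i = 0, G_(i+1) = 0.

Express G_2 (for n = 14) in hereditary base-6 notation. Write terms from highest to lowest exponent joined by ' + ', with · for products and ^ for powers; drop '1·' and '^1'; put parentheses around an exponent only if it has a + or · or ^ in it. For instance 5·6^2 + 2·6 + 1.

3·6

step 0: 14 = 3·4 + 2; sub 5 for 4: 3·5 + 2; = 17; G_1 = 17−1 = 16
step 1: 16 = 3·5 + 1; sub 6 for 5: 3·6 + 1; = 19; G_2 = 19−1 = 18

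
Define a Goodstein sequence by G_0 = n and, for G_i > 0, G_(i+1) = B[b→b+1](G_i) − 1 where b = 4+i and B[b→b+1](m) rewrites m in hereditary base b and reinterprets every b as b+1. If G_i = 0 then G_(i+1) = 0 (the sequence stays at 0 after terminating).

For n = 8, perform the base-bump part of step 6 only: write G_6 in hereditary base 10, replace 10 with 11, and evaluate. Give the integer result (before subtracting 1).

9

i=0: 8 = 2·4 (b=4); 4→5: 2·5 = 10; 10−1 = 9
i=1: 9 = 5 + 4 (b=5); 5→6: 6 + 4 = 10; 10−1 = 9
i=2: 9 = 6 + 3 (b=6); 6→7: 7 + 3 = 10; 10−1 = 9
i=3: 9 = 7 + 2 (b=7); 7→8: 8 + 2 = 10; 10−1 = 9
i=4: 9 = 8 + 1 (b=8); 8→9: 9 + 1 = 10; 10−1 = 9
i=5: 9 = 9 (b=9); 9→10: 10 = 10; 10−1 = 9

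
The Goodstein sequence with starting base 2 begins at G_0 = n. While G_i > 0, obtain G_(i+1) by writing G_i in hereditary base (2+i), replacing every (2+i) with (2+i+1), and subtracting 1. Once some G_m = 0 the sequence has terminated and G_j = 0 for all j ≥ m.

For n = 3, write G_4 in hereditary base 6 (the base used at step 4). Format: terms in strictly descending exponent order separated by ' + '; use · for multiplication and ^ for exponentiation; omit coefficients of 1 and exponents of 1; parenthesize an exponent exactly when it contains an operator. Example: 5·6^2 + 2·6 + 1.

1

[0] 3 ≡ 2 + 1 (base 2). Lift 3: 4. −1: 3.
[1] 3 ≡ 3 (base 3). Lift 4: 4. −1: 3.
[2] 3 ≡ 3 (base 4). Lift 5: 3. −1: 2.
[3] 2 ≡ 2 (base 5). Lift 6: 2. −1: 1.
[4] 1 ≡ 1 (base 6). Lift 7: 1. −1: 0.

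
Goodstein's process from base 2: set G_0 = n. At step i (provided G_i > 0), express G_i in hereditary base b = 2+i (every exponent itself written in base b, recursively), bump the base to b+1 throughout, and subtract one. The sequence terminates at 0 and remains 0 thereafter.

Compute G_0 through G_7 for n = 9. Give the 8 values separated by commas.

[0] 9 ≡ 2^(2 + 1) + 1 (base 2). Lift 3: 82. −1: 81.
[1] 81 ≡ 3^(3 + 1) (base 3). Lift 4: 1024. −1: 1023.
[2] 1023 ≡ 3·4^4 + 3·4^3 + 3·4^2 + 3·4 + 3 (base 4). Lift 5: 9843. −1: 9842.
[3] 9842 ≡ 3·5^5 + 3·5^3 + 3·5^2 + 3·5 + 2 (base 5). Lift 6: 140744. −1: 140743.
[4] 140743 ≡ 3·6^6 + 3·6^3 + 3·6^2 + 3·6 + 1 (base 6). Lift 7: 2471827. −1: 2471826.
[5] 2471826 ≡ 3·7^7 + 3·7^3 + 3·7^2 + 3·7 (base 7). Lift 8: 50333400. −1: 50333399.
[6] 50333399 ≡ 3·8^8 + 3·8^3 + 3·8^2 + 2·8 + 7 (base 8). Lift 9: 1162263922. −1: 1162263921.

9, 81, 1023, 9842, 140743, 2471826, 50333399, 1162263921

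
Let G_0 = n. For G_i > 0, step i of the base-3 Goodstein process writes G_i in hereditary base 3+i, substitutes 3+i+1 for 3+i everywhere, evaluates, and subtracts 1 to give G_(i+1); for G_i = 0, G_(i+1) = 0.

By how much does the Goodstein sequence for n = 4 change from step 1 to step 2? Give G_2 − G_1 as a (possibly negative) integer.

i=0: 4 = 3 + 1 (b=3); 3→4: 4 + 1 = 5; 5−1 = 4
i=1: 4 = 4 (b=4); 4→5: 5 = 5; 5−1 = 4

0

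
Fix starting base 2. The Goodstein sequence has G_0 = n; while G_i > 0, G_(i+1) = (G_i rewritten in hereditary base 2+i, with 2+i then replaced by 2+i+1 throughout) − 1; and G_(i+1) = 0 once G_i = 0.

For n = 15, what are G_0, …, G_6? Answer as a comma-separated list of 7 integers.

15, 111, 1283, 18752, 326593, 6588344, 150994943

15 —HB2→ 2^(2 + 1) + 2^2 + 2 + 1 —bump→ 3^(3 + 1) + 3^3 + 3 + 1 = 112 —(−1)→ 111
111 —HB3→ 3^(3 + 1) + 3^3 + 3 —bump→ 4^(4 + 1) + 4^4 + 4 = 1284 —(−1)→ 1283
1283 —HB4→ 4^(4 + 1) + 4^4 + 3 —bump→ 5^(5 + 1) + 5^5 + 3 = 18753 —(−1)→ 18752
18752 —HB5→ 5^(5 + 1) + 5^5 + 2 —bump→ 6^(6 + 1) + 6^6 + 2 = 326594 —(−1)→ 326593
326593 —HB6→ 6^(6 + 1) + 6^6 + 1 —bump→ 7^(7 + 1) + 7^7 + 1 = 6588345 —(−1)→ 6588344
6588344 —HB7→ 7^(7 + 1) + 7^7 —bump→ 8^(8 + 1) + 8^8 = 150994944 —(−1)→ 150994943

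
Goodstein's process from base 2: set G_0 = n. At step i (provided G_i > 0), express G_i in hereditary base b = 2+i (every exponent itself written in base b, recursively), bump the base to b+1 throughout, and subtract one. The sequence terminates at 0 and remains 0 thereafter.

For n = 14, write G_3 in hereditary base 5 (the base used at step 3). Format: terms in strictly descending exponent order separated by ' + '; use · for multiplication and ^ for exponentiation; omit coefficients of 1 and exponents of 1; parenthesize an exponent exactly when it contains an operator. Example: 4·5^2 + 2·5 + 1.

base 2: 14 = 2^(2 + 1) + 2^2 + 2; at 3: 3^(3 + 1) + 3^3 + 3 = 111; next = 110
base 3: 110 = 3^(3 + 1) + 3^3 + 2; at 4: 4^(4 + 1) + 4^4 + 2 = 1282; next = 1281
base 4: 1281 = 4^(4 + 1) + 4^4 + 1; at 5: 5^(5 + 1) + 5^5 + 1 = 18751; next = 18750

5^(5 + 1) + 5^5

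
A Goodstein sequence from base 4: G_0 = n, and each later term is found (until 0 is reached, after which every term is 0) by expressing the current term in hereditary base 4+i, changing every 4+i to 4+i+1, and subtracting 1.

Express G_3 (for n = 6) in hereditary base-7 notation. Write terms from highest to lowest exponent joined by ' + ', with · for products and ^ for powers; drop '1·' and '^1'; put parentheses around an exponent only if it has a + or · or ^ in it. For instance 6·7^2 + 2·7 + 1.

i=0: 6 = 4 + 2 (b=4); 4→5: 5 + 2 = 7; 7−1 = 6
i=1: 6 = 5 + 1 (b=5); 5→6: 6 + 1 = 7; 7−1 = 6
i=2: 6 = 6 (b=6); 6→7: 7 = 7; 7−1 = 6
i=3: 6 = 6 (b=7); 7→8: 6 = 6; 6−1 = 5

6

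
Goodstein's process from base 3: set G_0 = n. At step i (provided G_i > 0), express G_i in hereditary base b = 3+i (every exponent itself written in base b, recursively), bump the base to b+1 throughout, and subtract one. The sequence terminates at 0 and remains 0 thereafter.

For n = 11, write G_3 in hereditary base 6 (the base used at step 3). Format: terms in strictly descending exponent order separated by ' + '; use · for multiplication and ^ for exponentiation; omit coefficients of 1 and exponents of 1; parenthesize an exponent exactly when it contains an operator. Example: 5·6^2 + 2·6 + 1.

i=0: 11 = 3^2 + 2 (b=3); 3→4: 4^2 + 2 = 18; 18−1 = 17
i=1: 17 = 4^2 + 1 (b=4); 4→5: 5^2 + 1 = 26; 26−1 = 25
i=2: 25 = 5^2 (b=5); 5→6: 6^2 = 36; 36−1 = 35
i=3: 35 = 5·6 + 5 (b=6); 6→7: 5·7 + 5 = 40; 40−1 = 39

5·6 + 5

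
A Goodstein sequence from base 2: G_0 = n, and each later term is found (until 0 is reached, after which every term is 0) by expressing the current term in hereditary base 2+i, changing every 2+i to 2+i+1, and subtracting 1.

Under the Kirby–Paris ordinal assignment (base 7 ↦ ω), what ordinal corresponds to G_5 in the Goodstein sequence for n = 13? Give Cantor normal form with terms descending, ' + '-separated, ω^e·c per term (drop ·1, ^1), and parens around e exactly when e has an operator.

[0] 13 ≡ 2^(2 + 1) + 2^2 + 1 (base 2). Lift 3: 109. −1: 108.
[1] 108 ≡ 3^(3 + 1) + 3^3 (base 3). Lift 4: 1280. −1: 1279.
[2] 1279 ≡ 4^(4 + 1) + 3·4^3 + 3·4^2 + 3·4 + 3 (base 4). Lift 5: 16093. −1: 16092.
[3] 16092 ≡ 5^(5 + 1) + 3·5^3 + 3·5^2 + 3·5 + 2 (base 5). Lift 6: 280712. −1: 280711.
[4] 280711 ≡ 6^(6 + 1) + 3·6^3 + 3·6^2 + 3·6 + 1 (base 6). Lift 7: 5765999. −1: 5765998.

ω^(ω + 1) + ω^3·3 + ω^2·3 + ω·3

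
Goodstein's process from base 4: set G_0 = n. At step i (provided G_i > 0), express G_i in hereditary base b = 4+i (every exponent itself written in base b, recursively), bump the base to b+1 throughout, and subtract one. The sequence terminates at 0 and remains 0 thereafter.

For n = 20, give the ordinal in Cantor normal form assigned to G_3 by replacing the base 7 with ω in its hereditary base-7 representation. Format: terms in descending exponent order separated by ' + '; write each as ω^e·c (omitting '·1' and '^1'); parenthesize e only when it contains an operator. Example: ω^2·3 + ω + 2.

ω^2 + 2

[0] 20 ≡ 4^2 + 4 (base 4). Lift 5: 30. −1: 29.
[1] 29 ≡ 5^2 + 4 (base 5). Lift 6: 40. −1: 39.
[2] 39 ≡ 6^2 + 3 (base 6). Lift 7: 52. −1: 51.
[3] 51 ≡ 7^2 + 2 (base 7). Lift 8: 66. −1: 65.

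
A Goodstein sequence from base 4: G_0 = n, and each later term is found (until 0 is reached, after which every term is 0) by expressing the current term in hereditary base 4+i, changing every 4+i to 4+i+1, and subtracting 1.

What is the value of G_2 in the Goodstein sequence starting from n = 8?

9

(0) 8|_4 = 2·4 ↦ 2·5|_5 = 10 ⇒ 9
(1) 9|_5 = 5 + 4 ↦ 6 + 4|_6 = 10 ⇒ 9
(2) 9|_6 = 6 + 3 ↦ 7 + 3|_7 = 10 ⇒ 9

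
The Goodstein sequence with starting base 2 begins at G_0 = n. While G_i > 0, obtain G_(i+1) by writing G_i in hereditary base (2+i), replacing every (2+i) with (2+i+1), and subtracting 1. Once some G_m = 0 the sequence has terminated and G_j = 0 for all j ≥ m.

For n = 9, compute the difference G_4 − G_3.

base 2: 9 = 2^(2 + 1) + 1; at 3: 3^(3 + 1) + 1 = 82; next = 81
base 3: 81 = 3^(3 + 1); at 4: 4^(4 + 1) = 1024; next = 1023
base 4: 1023 = 3·4^4 + 3·4^3 + 3·4^2 + 3·4 + 3; at 5: 3·5^5 + 3·5^3 + 3·5^2 + 3·5 + 3 = 9843; next = 9842
base 5: 9842 = 3·5^5 + 3·5^3 + 3·5^2 + 3·5 + 2; at 6: 3·6^6 + 3·6^3 + 3·6^2 + 3·6 + 2 = 140744; next = 140743

130901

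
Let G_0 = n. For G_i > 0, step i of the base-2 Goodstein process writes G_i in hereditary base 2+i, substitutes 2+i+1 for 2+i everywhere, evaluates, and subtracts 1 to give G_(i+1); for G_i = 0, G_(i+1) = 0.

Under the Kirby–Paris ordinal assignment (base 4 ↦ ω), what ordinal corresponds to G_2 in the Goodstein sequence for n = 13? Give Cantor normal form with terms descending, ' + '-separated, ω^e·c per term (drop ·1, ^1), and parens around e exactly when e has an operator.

(0) 13|_2 = 2^(2 + 1) + 2^2 + 1 ↦ 3^(3 + 1) + 3^3 + 1|_3 = 109 ⇒ 108
(1) 108|_3 = 3^(3 + 1) + 3^3 ↦ 4^(4 + 1) + 4^4|_4 = 1280 ⇒ 1279
(2) 1279|_4 = 4^(4 + 1) + 3·4^3 + 3·4^2 + 3·4 + 3 ↦ 5^(5 + 1) + 3·5^3 + 3·5^2 + 3·5 + 3|_5 = 16093 ⇒ 16092

ω^(ω + 1) + ω^3·3 + ω^2·3 + ω·3 + 3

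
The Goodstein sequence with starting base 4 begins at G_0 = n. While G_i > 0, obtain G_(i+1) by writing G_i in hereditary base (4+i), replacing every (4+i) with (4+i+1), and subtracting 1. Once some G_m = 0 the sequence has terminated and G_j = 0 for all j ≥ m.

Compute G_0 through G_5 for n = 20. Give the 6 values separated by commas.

G_0 = 20. HB_4(20) = 4^2 + 4. Bump = 30. G_1 = 29.
G_1 = 29. HB_5(29) = 5^2 + 4. Bump = 40. G_2 = 39.
G_2 = 39. HB_6(39) = 6^2 + 3. Bump = 52. G_3 = 51.
G_3 = 51. HB_7(51) = 7^2 + 2. Bump = 66. G_4 = 65.
G_4 = 65. HB_8(65) = 8^2 + 1. Bump = 82. G_5 = 81.

20, 29, 39, 51, 65, 81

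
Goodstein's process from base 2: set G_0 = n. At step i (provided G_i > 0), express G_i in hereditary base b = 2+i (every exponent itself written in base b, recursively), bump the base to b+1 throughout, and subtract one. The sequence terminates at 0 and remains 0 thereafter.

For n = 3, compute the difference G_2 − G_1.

0

(0) 3|_2 = 2 + 1 ↦ 3 + 1|_3 = 4 ⇒ 3
(1) 3|_3 = 3 ↦ 4|_4 = 4 ⇒ 3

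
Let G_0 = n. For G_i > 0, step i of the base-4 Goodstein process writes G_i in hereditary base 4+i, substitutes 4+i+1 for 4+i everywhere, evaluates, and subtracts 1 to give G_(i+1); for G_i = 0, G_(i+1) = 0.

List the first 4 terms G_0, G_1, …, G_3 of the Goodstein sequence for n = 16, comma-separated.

step 0: 16 = 4^2; sub 5 for 4: 5^2; = 25; G_1 = 25−1 = 24
step 1: 24 = 4·5 + 4; sub 6 for 5: 4·6 + 4; = 28; G_2 = 28−1 = 27
step 2: 27 = 4·6 + 3; sub 7 for 6: 4·7 + 3; = 31; G_3 = 31−1 = 30

16, 24, 27, 30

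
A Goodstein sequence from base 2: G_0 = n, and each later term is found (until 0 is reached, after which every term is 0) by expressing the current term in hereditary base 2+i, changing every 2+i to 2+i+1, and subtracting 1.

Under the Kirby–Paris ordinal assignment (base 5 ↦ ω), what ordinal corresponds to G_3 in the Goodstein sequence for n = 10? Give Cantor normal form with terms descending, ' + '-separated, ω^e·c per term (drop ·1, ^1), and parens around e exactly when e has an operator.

i=0: 10 = 2^(2 + 1) + 2 (b=2); 2→3: 3^(3 + 1) + 3 = 84; 84−1 = 83
i=1: 83 = 3^(3 + 1) + 2 (b=3); 3→4: 4^(4 + 1) + 2 = 1026; 1026−1 = 1025
i=2: 1025 = 4^(4 + 1) + 1 (b=4); 4→5: 5^(5 + 1) + 1 = 15626; 15626−1 = 15625
i=3: 15625 = 5^(5 + 1) (b=5); 5→6: 6^(6 + 1) = 279936; 279936−1 = 279935

ω^(ω + 1)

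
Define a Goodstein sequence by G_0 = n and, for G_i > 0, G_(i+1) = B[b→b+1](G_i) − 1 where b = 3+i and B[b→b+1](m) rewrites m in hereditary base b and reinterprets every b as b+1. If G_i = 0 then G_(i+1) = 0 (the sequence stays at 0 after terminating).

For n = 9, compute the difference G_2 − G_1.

step 0: 9 = 3^2; sub 4 for 3: 4^2; = 16; G_1 = 16−1 = 15
step 1: 15 = 3·4 + 3; sub 5 for 4: 3·5 + 3; = 18; G_2 = 18−1 = 17

2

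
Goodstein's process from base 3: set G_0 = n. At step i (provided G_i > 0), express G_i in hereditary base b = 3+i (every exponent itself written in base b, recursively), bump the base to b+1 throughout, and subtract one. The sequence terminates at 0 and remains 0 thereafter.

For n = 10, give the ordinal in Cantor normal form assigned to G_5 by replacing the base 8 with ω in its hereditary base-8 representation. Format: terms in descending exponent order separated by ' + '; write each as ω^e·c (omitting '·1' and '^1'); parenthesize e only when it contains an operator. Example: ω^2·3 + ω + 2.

ω·4 + 1

G_0=10  [base 3] 3^2 + 1  →[3↦4]→  4^2 + 1 = 17  −1 ⇒ G_1=16
G_1=16  [base 4] 4^2  →[4↦5]→  5^2 = 25  −1 ⇒ G_2=24
G_2=24  [base 5] 4·5 + 4  →[5↦6]→  4·6 + 4 = 28  −1 ⇒ G_3=27
G_3=27  [base 6] 4·6 + 3  →[6↦7]→  4·7 + 3 = 31  −1 ⇒ G_4=30
G_4=30  [base 7] 4·7 + 2  →[7↦8]→  4·8 + 2 = 34  −1 ⇒ G_5=33
G_5=33  [base 8] 4·8 + 1  →[8↦9]→  4·9 + 1 = 37  −1 ⇒ G_6=36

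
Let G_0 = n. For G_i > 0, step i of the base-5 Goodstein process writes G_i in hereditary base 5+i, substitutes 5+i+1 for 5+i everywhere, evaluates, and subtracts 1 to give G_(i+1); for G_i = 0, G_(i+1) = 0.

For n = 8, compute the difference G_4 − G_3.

0

(0) 8|_5 = 5 + 3 ↦ 6 + 3|_6 = 9 ⇒ 8
(1) 8|_6 = 6 + 2 ↦ 7 + 2|_7 = 9 ⇒ 8
(2) 8|_7 = 7 + 1 ↦ 8 + 1|_8 = 9 ⇒ 8
(3) 8|_8 = 8 ↦ 9|_9 = 9 ⇒ 8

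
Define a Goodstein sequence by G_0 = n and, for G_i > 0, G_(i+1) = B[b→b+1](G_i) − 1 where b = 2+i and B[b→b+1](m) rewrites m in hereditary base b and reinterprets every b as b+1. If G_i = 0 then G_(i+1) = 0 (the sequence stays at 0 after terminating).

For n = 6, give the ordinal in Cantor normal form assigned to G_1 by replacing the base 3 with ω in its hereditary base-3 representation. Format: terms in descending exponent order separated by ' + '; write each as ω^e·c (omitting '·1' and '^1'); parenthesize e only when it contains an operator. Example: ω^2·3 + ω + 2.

step 0: 6 = 2^2 + 2; sub 3 for 2: 3^3 + 3; = 30; G_1 = 30−1 = 29
step 1: 29 = 3^3 + 2; sub 4 for 3: 4^4 + 2; = 258; G_2 = 258−1 = 257

ω^ω + 2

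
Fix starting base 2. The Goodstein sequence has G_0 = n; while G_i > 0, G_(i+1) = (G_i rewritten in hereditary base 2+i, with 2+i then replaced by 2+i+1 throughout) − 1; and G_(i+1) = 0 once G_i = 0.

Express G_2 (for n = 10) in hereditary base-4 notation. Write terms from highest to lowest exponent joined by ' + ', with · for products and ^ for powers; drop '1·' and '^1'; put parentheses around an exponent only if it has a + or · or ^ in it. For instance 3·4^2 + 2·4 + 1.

4^(4 + 1) + 1

i=0: 10 = 2^(2 + 1) + 2 (b=2); 2→3: 3^(3 + 1) + 3 = 84; 84−1 = 83
i=1: 83 = 3^(3 + 1) + 2 (b=3); 3→4: 4^(4 + 1) + 2 = 1026; 1026−1 = 1025
i=2: 1025 = 4^(4 + 1) + 1 (b=4); 4→5: 5^(5 + 1) + 1 = 15626; 15626−1 = 15625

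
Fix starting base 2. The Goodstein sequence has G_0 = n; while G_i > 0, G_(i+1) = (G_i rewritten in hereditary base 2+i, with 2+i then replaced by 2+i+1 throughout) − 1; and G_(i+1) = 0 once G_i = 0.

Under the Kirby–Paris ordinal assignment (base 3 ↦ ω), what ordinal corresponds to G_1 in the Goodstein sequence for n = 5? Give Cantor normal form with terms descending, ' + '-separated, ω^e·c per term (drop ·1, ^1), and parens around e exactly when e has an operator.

5 —HB2→ 2^2 + 1 —bump→ 3^3 + 1 = 28 —(−1)→ 27
27 —HB3→ 3^3 —bump→ 4^4 = 256 —(−1)→ 255

ω^ω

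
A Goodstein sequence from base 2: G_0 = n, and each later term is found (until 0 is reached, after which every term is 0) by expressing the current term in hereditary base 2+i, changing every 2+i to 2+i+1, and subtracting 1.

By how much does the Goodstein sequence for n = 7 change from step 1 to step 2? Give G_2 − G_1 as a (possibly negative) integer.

i=0: 7 = 2^2 + 2 + 1 (b=2); 2→3: 3^3 + 3 + 1 = 31; 31−1 = 30
i=1: 30 = 3^3 + 3 (b=3); 3→4: 4^4 + 4 = 260; 260−1 = 259

229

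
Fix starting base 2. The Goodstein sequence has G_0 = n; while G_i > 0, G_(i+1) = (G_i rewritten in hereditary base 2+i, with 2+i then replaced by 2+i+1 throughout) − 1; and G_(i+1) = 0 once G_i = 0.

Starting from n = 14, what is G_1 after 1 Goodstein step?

G_0=14  [base 2] 2^(2 + 1) + 2^2 + 2  →[2↦3]→  3^(3 + 1) + 3^3 + 3 = 111  −1 ⇒ G_1=110
G_1=110  [base 3] 3^(3 + 1) + 3^3 + 2  →[3↦4]→  4^(4 + 1) + 4^4 + 2 = 1282  −1 ⇒ G_2=1281

110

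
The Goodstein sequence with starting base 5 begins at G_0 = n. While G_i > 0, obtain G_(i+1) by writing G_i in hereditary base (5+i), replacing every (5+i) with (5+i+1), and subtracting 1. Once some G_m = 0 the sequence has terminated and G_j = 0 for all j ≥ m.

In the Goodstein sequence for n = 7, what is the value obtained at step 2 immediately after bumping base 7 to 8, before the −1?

8

7 —HB5→ 5 + 2 —bump→ 6 + 2 = 8 —(−1)→ 7
7 —HB6→ 6 + 1 —bump→ 7 + 1 = 8 —(−1)→ 7
7 —HB7→ 7 —bump→ 8 = 8 —(−1)→ 7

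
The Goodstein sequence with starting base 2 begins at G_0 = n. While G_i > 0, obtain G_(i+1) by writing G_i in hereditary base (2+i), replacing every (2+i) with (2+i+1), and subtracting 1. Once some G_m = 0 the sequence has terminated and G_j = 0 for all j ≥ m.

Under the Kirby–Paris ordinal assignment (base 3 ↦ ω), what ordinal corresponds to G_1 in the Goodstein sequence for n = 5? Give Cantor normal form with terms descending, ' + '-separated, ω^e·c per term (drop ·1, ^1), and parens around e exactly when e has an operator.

ω^ω

base 2: 5 = 2^2 + 1; at 3: 3^3 + 1 = 28; next = 27
base 3: 27 = 3^3; at 4: 4^4 = 256; next = 255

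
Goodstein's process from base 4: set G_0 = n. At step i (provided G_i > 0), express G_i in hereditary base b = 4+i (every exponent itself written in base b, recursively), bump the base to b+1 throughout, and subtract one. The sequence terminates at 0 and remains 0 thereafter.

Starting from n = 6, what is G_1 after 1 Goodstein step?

G_0=6  [base 4] 4 + 2  →[4↦5]→  5 + 2 = 7  −1 ⇒ G_1=6
G_1=6  [base 5] 5 + 1  →[5↦6]→  6 + 1 = 7  −1 ⇒ G_2=6

6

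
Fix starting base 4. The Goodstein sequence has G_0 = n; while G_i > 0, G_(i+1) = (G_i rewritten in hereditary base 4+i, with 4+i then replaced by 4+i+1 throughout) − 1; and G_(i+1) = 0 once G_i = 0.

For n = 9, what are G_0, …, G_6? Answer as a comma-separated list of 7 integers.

9, 10, 11, 11, 11, 11, 11

[0] 9 ≡ 2·4 + 1 (base 4). Lift 5: 11. −1: 10.
[1] 10 ≡ 2·5 (base 5). Lift 6: 12. −1: 11.
[2] 11 ≡ 6 + 5 (base 6). Lift 7: 12. −1: 11.
[3] 11 ≡ 7 + 4 (base 7). Lift 8: 12. −1: 11.
[4] 11 ≡ 8 + 3 (base 8). Lift 9: 12. −1: 11.
[5] 11 ≡ 9 + 2 (base 9). Lift 10: 12. −1: 11.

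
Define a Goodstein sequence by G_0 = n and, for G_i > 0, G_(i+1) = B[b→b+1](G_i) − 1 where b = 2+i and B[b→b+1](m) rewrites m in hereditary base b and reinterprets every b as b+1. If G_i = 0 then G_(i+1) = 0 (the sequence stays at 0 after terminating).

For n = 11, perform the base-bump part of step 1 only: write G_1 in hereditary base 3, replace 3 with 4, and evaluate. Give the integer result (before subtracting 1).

(0) 11|_2 = 2^(2 + 1) + 2 + 1 ↦ 3^(3 + 1) + 3 + 1|_3 = 85 ⇒ 84
(1) 84|_3 = 3^(3 + 1) + 3 ↦ 4^(4 + 1) + 4|_4 = 1028 ⇒ 1027

1028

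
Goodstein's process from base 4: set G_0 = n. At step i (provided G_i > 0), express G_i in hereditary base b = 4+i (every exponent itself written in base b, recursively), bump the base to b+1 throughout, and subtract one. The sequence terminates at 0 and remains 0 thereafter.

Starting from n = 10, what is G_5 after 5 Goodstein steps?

(0) 10|_4 = 2·4 + 2 ↦ 2·5 + 2|_5 = 12 ⇒ 11
(1) 11|_5 = 2·5 + 1 ↦ 2·6 + 1|_6 = 13 ⇒ 12
(2) 12|_6 = 2·6 ↦ 2·7|_7 = 14 ⇒ 13
(3) 13|_7 = 7 + 6 ↦ 8 + 6|_8 = 14 ⇒ 13
(4) 13|_8 = 8 + 5 ↦ 9 + 5|_9 = 14 ⇒ 13
(5) 13|_9 = 9 + 4 ↦ 10 + 4|_10 = 14 ⇒ 13

13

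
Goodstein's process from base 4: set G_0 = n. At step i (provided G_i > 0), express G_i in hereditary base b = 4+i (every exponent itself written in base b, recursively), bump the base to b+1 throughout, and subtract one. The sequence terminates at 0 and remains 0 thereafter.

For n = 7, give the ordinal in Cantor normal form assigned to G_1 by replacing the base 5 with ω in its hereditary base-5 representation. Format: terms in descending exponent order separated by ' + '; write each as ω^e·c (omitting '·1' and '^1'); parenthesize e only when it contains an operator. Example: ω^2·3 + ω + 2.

ω + 2

i=0: 7 = 4 + 3 (b=4); 4→5: 5 + 3 = 8; 8−1 = 7
i=1: 7 = 5 + 2 (b=5); 5→6: 6 + 2 = 8; 8−1 = 7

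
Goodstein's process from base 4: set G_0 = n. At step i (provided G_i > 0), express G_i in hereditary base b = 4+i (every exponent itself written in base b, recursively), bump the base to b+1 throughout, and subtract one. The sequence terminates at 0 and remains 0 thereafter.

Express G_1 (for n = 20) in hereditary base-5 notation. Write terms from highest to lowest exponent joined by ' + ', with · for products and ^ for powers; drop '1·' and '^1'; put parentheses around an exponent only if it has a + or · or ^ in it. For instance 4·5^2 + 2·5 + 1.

base 4: 20 = 4^2 + 4; at 5: 5^2 + 5 = 30; next = 29
base 5: 29 = 5^2 + 4; at 6: 6^2 + 4 = 40; next = 39

5^2 + 4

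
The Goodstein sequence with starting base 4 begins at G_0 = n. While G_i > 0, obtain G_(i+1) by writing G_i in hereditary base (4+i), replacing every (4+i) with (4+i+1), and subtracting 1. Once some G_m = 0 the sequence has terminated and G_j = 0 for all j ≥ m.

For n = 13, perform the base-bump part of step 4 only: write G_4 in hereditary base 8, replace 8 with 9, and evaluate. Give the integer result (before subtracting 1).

base 4: 13 = 3·4 + 1; at 5: 3·5 + 1 = 16; next = 15
base 5: 15 = 3·5; at 6: 3·6 = 18; next = 17
base 6: 17 = 2·6 + 5; at 7: 2·7 + 5 = 19; next = 18
base 7: 18 = 2·7 + 4; at 8: 2·8 + 4 = 20; next = 19
base 8: 19 = 2·8 + 3; at 9: 2·9 + 3 = 21; next = 20

21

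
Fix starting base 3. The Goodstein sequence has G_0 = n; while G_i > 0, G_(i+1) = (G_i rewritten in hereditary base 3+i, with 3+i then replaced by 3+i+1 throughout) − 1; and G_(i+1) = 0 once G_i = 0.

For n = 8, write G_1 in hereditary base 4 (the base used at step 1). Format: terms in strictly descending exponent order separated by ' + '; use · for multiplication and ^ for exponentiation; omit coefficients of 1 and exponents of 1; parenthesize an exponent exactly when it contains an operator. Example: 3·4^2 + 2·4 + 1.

[0] 8 ≡ 2·3 + 2 (base 3). Lift 4: 10. −1: 9.
[1] 9 ≡ 2·4 + 1 (base 4). Lift 5: 11. −1: 10.

2·4 + 1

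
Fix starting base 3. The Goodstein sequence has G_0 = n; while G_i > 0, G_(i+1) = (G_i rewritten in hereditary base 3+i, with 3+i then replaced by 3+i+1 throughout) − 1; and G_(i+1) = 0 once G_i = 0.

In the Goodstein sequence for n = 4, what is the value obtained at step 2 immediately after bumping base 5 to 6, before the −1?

G_0=4  [base 3] 3 + 1  →[3↦4]→  4 + 1 = 5  −1 ⇒ G_1=4
G_1=4  [base 4] 4  →[4↦5]→  5 = 5  −1 ⇒ G_2=4
G_2=4  [base 5] 4  →[5↦6]→  4 = 4  −1 ⇒ G_3=3

4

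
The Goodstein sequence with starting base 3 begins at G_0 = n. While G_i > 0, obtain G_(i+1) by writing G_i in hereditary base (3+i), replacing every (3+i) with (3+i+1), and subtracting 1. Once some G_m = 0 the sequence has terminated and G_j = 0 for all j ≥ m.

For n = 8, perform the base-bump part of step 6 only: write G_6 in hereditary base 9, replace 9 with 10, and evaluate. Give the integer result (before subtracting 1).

12

G_0=8  [base 3] 2·3 + 2  →[3↦4]→  2·4 + 2 = 10  −1 ⇒ G_1=9
G_1=9  [base 4] 2·4 + 1  →[4↦5]→  2·5 + 1 = 11  −1 ⇒ G_2=10
G_2=10  [base 5] 2·5  →[5↦6]→  2·6 = 12  −1 ⇒ G_3=11
G_3=11  [base 6] 6 + 5  →[6↦7]→  7 + 5 = 12  −1 ⇒ G_4=11
G_4=11  [base 7] 7 + 4  →[7↦8]→  8 + 4 = 12  −1 ⇒ G_5=11
G_5=11  [base 8] 8 + 3  →[8↦9]→  9 + 3 = 12  −1 ⇒ G_6=11
G_6=11  [base 9] 9 + 2  →[9↦10]→  10 + 2 = 12  −1 ⇒ G_7=11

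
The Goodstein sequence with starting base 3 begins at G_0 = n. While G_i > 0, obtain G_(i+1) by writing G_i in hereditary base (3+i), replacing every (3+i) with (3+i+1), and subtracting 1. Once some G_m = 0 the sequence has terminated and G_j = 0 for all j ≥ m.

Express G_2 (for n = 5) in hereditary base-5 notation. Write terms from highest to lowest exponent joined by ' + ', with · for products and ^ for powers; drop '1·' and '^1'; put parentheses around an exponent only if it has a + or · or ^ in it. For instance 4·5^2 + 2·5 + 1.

5

i=0: 5 = 3 + 2 (b=3); 3→4: 4 + 2 = 6; 6−1 = 5
i=1: 5 = 4 + 1 (b=4); 4→5: 5 + 1 = 6; 6−1 = 5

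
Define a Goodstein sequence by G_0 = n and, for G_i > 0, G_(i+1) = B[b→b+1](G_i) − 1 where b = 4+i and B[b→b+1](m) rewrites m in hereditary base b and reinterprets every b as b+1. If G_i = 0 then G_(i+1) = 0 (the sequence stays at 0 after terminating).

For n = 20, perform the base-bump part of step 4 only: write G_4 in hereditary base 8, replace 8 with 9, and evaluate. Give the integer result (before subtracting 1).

base 4: 20 = 4^2 + 4; at 5: 5^2 + 5 = 30; next = 29
base 5: 29 = 5^2 + 4; at 6: 6^2 + 4 = 40; next = 39
base 6: 39 = 6^2 + 3; at 7: 7^2 + 3 = 52; next = 51
base 7: 51 = 7^2 + 2; at 8: 8^2 + 2 = 66; next = 65
base 8: 65 = 8^2 + 1; at 9: 9^2 + 1 = 82; next = 81

82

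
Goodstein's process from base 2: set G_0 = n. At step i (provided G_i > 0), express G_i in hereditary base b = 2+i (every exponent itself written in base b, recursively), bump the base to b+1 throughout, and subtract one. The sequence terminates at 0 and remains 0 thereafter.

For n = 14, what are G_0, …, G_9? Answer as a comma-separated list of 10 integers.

14, 110, 1281, 18750, 326591, 5862840, 134404971, 3487116548, 100000555551, 3138429262496

step 0: 14 = 2^(2 + 1) + 2^2 + 2; sub 3 for 2: 3^(3 + 1) + 3^3 + 3; = 111; G_1 = 111−1 = 110
step 1: 110 = 3^(3 + 1) + 3^3 + 2; sub 4 for 3: 4^(4 + 1) + 4^4 + 2; = 1282; G_2 = 1282−1 = 1281
step 2: 1281 = 4^(4 + 1) + 4^4 + 1; sub 5 for 4: 5^(5 + 1) + 5^5 + 1; = 18751; G_3 = 18751−1 = 18750
step 3: 18750 = 5^(5 + 1) + 5^5; sub 6 for 5: 6^(6 + 1) + 6^6; = 326592; G_4 = 326592−1 = 326591
step 4: 326591 = 6^(6 + 1) + 5·6^5 + 5·6^4 + 5·6^3 + 5·6^2 + 5·6 + 5; sub 7 for 6: 7^(7 + 1) + 5·7^5 + 5·7^4 + 5·7^3 + 5·7^2 + 5·7 + 5; = 5862841; G_5 = 5862841−1 = 5862840
step 5: 5862840 = 7^(7 + 1) + 5·7^5 + 5·7^4 + 5·7^3 + 5·7^2 + 5·7 + 4; sub 8 for 7: 8^(8 + 1) + 5·8^5 + 5·8^4 + 5·8^3 + 5·8^2 + 5·8 + 4; = 134404972; G_6 = 134404972−1 = 134404971
step 6: 134404971 = 8^(8 + 1) + 5·8^5 + 5·8^4 + 5·8^3 + 5·8^2 + 5·8 + 3; sub 9 for 8: 9^(9 + 1) + 5·9^5 + 5·9^4 + 5·9^3 + 5·9^2 + 5·9 + 3; = 3487116549; G_7 = 3487116549−1 = 3487116548
step 7: 3487116548 = 9^(9 + 1) + 5·9^5 + 5·9^4 + 5·9^3 + 5·9^2 + 5·9 + 2; sub 10 for 9: 10^(10 + 1) + 5·10^5 + 5·10^4 + 5·10^3 + 5·10^2 + 5·10 + 2; = 100000555552; G_8 = 100000555552−1 = 100000555551
step 8: 100000555551 = 10^(10 + 1) + 5·10^5 + 5·10^4 + 5·10^3 + 5·10^2 + 5·10 + 1; sub 11 for 10: 11^(11 + 1) + 5·11^5 + 5·11^4 + 5·11^3 + 5·11^2 + 5·11 + 1; = 3138429262497; G_9 = 3138429262497−1 = 3138429262496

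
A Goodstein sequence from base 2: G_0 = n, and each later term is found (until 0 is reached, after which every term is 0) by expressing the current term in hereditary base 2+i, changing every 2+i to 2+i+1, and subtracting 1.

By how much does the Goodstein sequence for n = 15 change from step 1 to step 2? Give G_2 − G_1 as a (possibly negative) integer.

1172

base 2: 15 = 2^(2 + 1) + 2^2 + 2 + 1; at 3: 3^(3 + 1) + 3^3 + 3 + 1 = 112; next = 111
base 3: 111 = 3^(3 + 1) + 3^3 + 3; at 4: 4^(4 + 1) + 4^4 + 4 = 1284; next = 1283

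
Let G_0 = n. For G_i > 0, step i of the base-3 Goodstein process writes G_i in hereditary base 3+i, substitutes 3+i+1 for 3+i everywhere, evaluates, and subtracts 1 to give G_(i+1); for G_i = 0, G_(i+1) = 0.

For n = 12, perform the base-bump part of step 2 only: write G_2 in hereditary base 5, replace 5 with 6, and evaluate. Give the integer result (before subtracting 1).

38

12 —HB3→ 3^2 + 3 —bump→ 4^2 + 4 = 20 —(−1)→ 19
19 —HB4→ 4^2 + 3 —bump→ 5^2 + 3 = 28 —(−1)→ 27
27 —HB5→ 5^2 + 2 —bump→ 6^2 + 2 = 38 —(−1)→ 37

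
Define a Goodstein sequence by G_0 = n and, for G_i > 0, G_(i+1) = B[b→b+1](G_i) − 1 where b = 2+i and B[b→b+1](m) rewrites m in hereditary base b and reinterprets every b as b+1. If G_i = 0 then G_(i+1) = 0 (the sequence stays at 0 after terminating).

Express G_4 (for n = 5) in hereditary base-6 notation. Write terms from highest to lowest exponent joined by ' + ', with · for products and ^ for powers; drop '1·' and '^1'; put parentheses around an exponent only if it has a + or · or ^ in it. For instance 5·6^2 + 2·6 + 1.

5 —HB2→ 2^2 + 1 —bump→ 3^3 + 1 = 28 —(−1)→ 27
27 —HB3→ 3^3 —bump→ 4^4 = 256 —(−1)→ 255
255 —HB4→ 3·4^3 + 3·4^2 + 3·4 + 3 —bump→ 3·5^3 + 3·5^2 + 3·5 + 3 = 468 —(−1)→ 467
467 —HB5→ 3·5^3 + 3·5^2 + 3·5 + 2 —bump→ 3·6^3 + 3·6^2 + 3·6 + 2 = 776 —(−1)→ 775

3·6^3 + 3·6^2 + 3·6 + 1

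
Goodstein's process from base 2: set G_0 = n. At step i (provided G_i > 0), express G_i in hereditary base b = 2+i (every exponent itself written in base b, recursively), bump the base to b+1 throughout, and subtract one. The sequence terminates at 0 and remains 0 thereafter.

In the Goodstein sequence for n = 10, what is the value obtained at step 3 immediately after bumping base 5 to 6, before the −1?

(0) 10|_2 = 2^(2 + 1) + 2 ↦ 3^(3 + 1) + 3|_3 = 84 ⇒ 83
(1) 83|_3 = 3^(3 + 1) + 2 ↦ 4^(4 + 1) + 2|_4 = 1026 ⇒ 1025
(2) 1025|_4 = 4^(4 + 1) + 1 ↦ 5^(5 + 1) + 1|_5 = 15626 ⇒ 15625
(3) 15625|_5 = 5^(5 + 1) ↦ 6^(6 + 1)|_6 = 279936 ⇒ 279935

279936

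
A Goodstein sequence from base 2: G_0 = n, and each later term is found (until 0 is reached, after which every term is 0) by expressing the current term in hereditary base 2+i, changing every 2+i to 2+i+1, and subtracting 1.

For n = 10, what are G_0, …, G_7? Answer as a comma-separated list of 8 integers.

G_0=10  [base 2] 2^(2 + 1) + 2  →[2↦3]→  3^(3 + 1) + 3 = 84  −1 ⇒ G_1=83
G_1=83  [base 3] 3^(3 + 1) + 2  →[3↦4]→  4^(4 + 1) + 2 = 1026  −1 ⇒ G_2=1025
G_2=1025  [base 4] 4^(4 + 1) + 1  →[4↦5]→  5^(5 + 1) + 1 = 15626  −1 ⇒ G_3=15625
G_3=15625  [base 5] 5^(5 + 1)  →[5↦6]→  6^(6 + 1) = 279936  −1 ⇒ G_4=279935
G_4=279935  [base 6] 5·6^6 + 5·6^5 + 5·6^4 + 5·6^3 + 5·6^2 + 5·6 + 5  →[6↦7]→  5·7^7 + 5·7^5 + 5·7^4 + 5·7^3 + 5·7^2 + 5·7 + 5 = 4215755  −1 ⇒ G_5=4215754
G_5=4215754  [base 7] 5·7^7 + 5·7^5 + 5·7^4 + 5·7^3 + 5·7^2 + 5·7 + 4  →[7↦8]→  5·8^8 + 5·8^5 + 5·8^4 + 5·8^3 + 5·8^2 + 5·8 + 4 = 84073324  −1 ⇒ G_6=84073323
G_6=84073323  [base 8] 5·8^8 + 5·8^5 + 5·8^4 + 5·8^3 + 5·8^2 + 5·8 + 3  →[8↦9]→  5·9^9 + 5·9^5 + 5·9^4 + 5·9^3 + 5·9^2 + 5·9 + 3 = 1937434593  −1 ⇒ G_7=1937434592

10, 83, 1025, 15625, 279935, 4215754, 84073323, 1937434592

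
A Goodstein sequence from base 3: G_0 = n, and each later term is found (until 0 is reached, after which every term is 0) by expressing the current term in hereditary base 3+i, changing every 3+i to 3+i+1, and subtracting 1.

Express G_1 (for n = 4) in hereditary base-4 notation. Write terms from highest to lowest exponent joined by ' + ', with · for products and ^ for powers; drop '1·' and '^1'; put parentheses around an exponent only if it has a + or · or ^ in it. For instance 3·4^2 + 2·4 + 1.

4

G_0=4  [base 3] 3 + 1  →[3↦4]→  4 + 1 = 5  −1 ⇒ G_1=4
G_1=4  [base 4] 4  →[4↦5]→  5 = 5  −1 ⇒ G_2=4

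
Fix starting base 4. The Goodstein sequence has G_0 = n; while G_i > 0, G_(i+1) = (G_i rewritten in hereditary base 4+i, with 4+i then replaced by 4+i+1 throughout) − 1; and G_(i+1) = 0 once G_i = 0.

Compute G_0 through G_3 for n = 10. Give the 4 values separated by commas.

[0] 10 ≡ 2·4 + 2 (base 4). Lift 5: 12. −1: 11.
[1] 11 ≡ 2·5 + 1 (base 5). Lift 6: 13. −1: 12.
[2] 12 ≡ 2·6 (base 6). Lift 7: 14. −1: 13.

10, 11, 12, 13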